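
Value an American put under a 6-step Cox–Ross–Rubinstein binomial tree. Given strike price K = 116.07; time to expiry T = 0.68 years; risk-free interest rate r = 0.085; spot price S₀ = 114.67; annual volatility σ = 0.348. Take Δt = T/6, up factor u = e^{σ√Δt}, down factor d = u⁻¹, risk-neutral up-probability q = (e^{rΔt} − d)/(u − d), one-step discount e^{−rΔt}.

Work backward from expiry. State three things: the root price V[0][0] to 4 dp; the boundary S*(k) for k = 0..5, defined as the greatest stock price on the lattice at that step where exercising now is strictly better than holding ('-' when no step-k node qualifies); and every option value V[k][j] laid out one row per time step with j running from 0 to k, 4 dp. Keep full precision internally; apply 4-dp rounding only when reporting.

price = 11.0558
boundary = - - 90.7175 80.6885 90.7175 101.9930
tree:
11.0558
17.0769 5.5251
25.3525 9.5108 1.8302
35.3815 15.8785 3.6206 0.1581
44.3018 25.3525 7.1474 0.3271 0.0000
52.2359 35.3815 14.0770 0.6767 0.0000 0.0000
59.2929 44.3018 25.3525 1.4000 0.0000 0.0000 0.0000

params: Δt=0.11333 u=1.12429 d=0.88945 q=0.51196 e^(-rΔt)=0.99041
t_6 payoffs: 59.2929 44.3018 25.3525 1.4000 0.0000 0.0000 0.0000
t_5: node(5,0) S=63.8341 payoff=52.2359 vs cont=51.1232 → 52.2359 [stop]  node(5,1) S=80.6885 payoff=35.3815 vs cont=34.2688 → 35.3815 [stop]  node(5,2) S=101.9930 payoff=14.0770 vs cont=12.9642 → 14.0770 [stop]  node(5,3) S=128.9227 payoff=0.0000 vs cont=0.6767 → 0.6767 [wait]  node(5,4) S=162.9627 payoff=0.0000 vs cont=0.0000 → 0.0000 [wait]  node(5,5) S=205.9904 payoff=0.0000 vs cont=0.0000 → 0.0000 [wait]  ⇒ S*(5)=101.9930
t_4: node(4,0) S=71.7682 payoff=44.3018 vs cont=43.1890 → 44.3018 [stop]  node(4,1) S=90.7175 payoff=25.3525 vs cont=24.2398 → 25.3525 [stop]  node(4,2) S=114.6700 payoff=1.4000 vs cont=7.1474 → 7.1474 [wait]  node(4,3) S=144.9468 payoff=0.0000 vs cont=0.3271 → 0.3271 [wait]  node(4,4) S=183.2178 payoff=0.0000 vs cont=0.0000 → 0.0000 [wait]  ⇒ S*(4)=90.7175
t_3: node(3,0) S=80.6885 payoff=35.3815 vs cont=34.2688 → 35.3815 [stop]  node(3,1) S=101.9930 payoff=14.0770 vs cont=15.8785 → 15.8785 [wait]  node(3,2) S=128.9227 payoff=0.0000 vs cont=3.6206 → 3.6206 [wait]  node(3,3) S=162.9627 payoff=0.0000 vs cont=0.1581 → 0.1581 [wait]  ⇒ S*(3)=80.6885
t_2: node(2,0) S=90.7175 payoff=25.3525 vs cont=25.1532 → 25.3525 [stop]  node(2,1) S=114.6700 payoff=1.4000 vs cont=9.5108 → 9.5108 [wait]  node(2,2) S=144.9468 payoff=0.0000 vs cont=1.8302 → 1.8302 [wait]  ⇒ S*(2)=90.7175
t_1: node(1,0) S=101.9930 payoff=14.0770 vs cont=17.0769 → 17.0769 [wait]  node(1,1) S=128.9227 payoff=0.0000 vs cont=5.5251 → 5.5251 [wait]  ⇒ S*(1)=-
t_0: node(0,0) S=114.6700 payoff=1.4000 vs cont=11.0558 → 11.0558 [wait]  ⇒ S*(0)=-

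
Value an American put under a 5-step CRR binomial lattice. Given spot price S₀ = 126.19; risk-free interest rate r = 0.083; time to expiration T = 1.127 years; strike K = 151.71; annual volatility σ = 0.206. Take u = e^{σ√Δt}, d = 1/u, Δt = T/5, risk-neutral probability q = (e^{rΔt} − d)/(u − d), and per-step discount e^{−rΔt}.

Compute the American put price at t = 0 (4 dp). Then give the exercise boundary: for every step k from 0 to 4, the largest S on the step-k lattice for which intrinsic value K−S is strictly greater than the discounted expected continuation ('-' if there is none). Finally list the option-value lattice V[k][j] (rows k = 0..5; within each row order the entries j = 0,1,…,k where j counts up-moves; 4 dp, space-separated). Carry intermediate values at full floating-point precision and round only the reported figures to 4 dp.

Δt=0.22540, u=1.10274, d=0.90683, q=0.57196, disc=e^(-rΔt)=0.98147
k=5 terminal: V=max(K-S,0) → 74.3258 57.6075 37.2772 12.5548 0.0000 0.0000
k=4: j=0 S=85.3349 intr=66.3751 cont=63.5632 V=66.3751[EX]; j=1 S=103.7710 intr=47.9390 cont=45.1272 V=47.9390[EX]; j=2 S=126.1900 intr=25.5200 cont=22.7082 V=25.5200[EX]; j=3 S=153.4525 intr=0.0000 cont=5.2744 V=5.2744[hold]; j=4 S=186.6049 intr=0.0000 cont=0.0000 V=0.0000[hold]  S*(4)=126.1900
k=3: j=0 S=94.1025 intr=57.6075 cont=54.7956 V=57.6075[EX]; j=1 S=114.4328 intr=37.2772 cont=34.4654 V=37.2772[EX]; j=2 S=139.1552 intr=12.5548 cont=13.6819 V=13.6819[hold]; j=3 S=169.2188 intr=0.0000 cont=2.2158 V=2.2158[hold]  S*(3)=114.4328
k=2: j=0 S=103.7710 intr=47.9390 cont=45.1272 V=47.9390[EX]; j=1 S=126.1900 intr=25.5200 cont=23.3409 V=25.5200[EX]; j=2 S=153.4525 intr=0.0000 cont=6.9917 V=6.9917[hold]  S*(2)=126.1900
k=1: j=0 S=114.4328 intr=37.2772 cont=34.4654 V=37.2772[EX]; j=1 S=139.1552 intr=12.5548 cont=14.6460 V=14.6460[hold]  S*(1)=114.4328
k=0: j=0 S=126.1900 intr=25.5200 cont=23.8821 V=25.5200[EX]  S*(0)=126.1900

price = 25.5200
boundary = 126.1900 114.4328 126.1900 114.4328 126.1900
tree:
25.5200
37.2772 14.6460
47.9390 25.5200 6.9917
57.6075 37.2772 13.6819 2.2158
66.3751 47.9390 25.5200 5.2744 0.0000
74.3258 57.6075 37.2772 12.5548 0.0000 0.0000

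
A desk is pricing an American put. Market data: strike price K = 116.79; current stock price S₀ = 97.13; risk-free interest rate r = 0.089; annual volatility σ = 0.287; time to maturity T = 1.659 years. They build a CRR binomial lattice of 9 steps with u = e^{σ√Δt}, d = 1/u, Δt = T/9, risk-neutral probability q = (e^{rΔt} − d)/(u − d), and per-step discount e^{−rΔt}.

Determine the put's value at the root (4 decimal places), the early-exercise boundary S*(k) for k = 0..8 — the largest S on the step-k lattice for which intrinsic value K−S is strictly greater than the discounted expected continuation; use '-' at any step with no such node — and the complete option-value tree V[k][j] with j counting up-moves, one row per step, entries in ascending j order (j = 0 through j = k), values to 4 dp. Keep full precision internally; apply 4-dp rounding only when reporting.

params: Δt=0.18433 u=1.13113 d=0.88407 q=0.53618 e^(-rΔt)=0.98373
t_9 payoffs: 84.7475 75.7927 64.3355 49.6763 30.9204 6.9229 0.0000 0.0000 0.0000 0.0000
t_8: node(8,0) S=36.2444 payoff=80.5456 vs cont=78.6452 → 80.5456 [stop]  node(8,1) S=46.3734 payoff=70.4166 vs cont=68.5162 → 70.4166 [stop]  node(8,2) S=59.3331 payoff=57.4569 vs cont=55.5565 → 57.4569 [stop]  node(8,3) S=75.9146 payoff=40.8754 vs cont=38.9750 → 40.8754 [stop]  node(8,4) S=97.1300 payoff=19.6600 vs cont=17.7596 → 19.6600 [stop]  node(8,5) S=124.2744 payoff=0.0000 vs cont=3.1587 → 3.1587 [wait]  node(8,6) S=159.0046 payoff=0.0000 vs cont=0.0000 → 0.0000 [wait]  node(8,7) S=203.4407 payoff=0.0000 vs cont=0.0000 → 0.0000 [wait]  node(8,8) S=260.2952 payoff=0.0000 vs cont=0.0000 → 0.0000 [wait]  ⇒ S*(8)=97.1300
t_7: node(7,0) S=40.9973 payoff=75.7927 vs cont=73.8924 → 75.7927 [stop]  node(7,1) S=52.4545 payoff=64.3355 vs cont=62.4351 → 64.3355 [stop]  node(7,2) S=67.1137 payoff=49.6763 vs cont=47.7759 → 49.6763 [stop]  node(7,3) S=85.8696 payoff=30.9204 vs cont=29.0200 → 30.9204 [stop]  node(7,4) S=109.8671 payoff=6.9229 vs cont=10.6364 → 10.6364 [wait]  node(7,5) S=140.5710 payoff=0.0000 vs cont=1.4412 → 1.4412 [wait]  node(7,6) S=179.8555 payoff=0.0000 vs cont=0.0000 → 0.0000 [wait]  node(7,7) S=230.1188 payoff=0.0000 vs cont=0.0000 → 0.0000 [wait]  ⇒ S*(7)=85.8696
t_6: node(6,0) S=46.3734 payoff=70.4166 vs cont=68.5162 → 70.4166 [stop]  node(6,1) S=59.3331 payoff=57.4569 vs cont=55.5565 → 57.4569 [stop]  node(6,2) S=75.9146 payoff=40.8754 vs cont=38.9750 → 40.8754 [stop]  node(6,3) S=97.1300 payoff=19.6600 vs cont=19.7183 → 19.7183 [wait]  node(6,4) S=124.2744 payoff=0.0000 vs cont=5.6132 → 5.6132 [wait]  node(6,5) S=159.0046 payoff=0.0000 vs cont=0.6576 → 0.6576 [wait]  node(6,6) S=203.4407 payoff=0.0000 vs cont=0.0000 → 0.0000 [wait]  ⇒ S*(6)=75.9146
t_5: node(5,0) S=52.4545 payoff=64.3355 vs cont=62.4351 → 64.3355 [stop]  node(5,1) S=67.1137 payoff=49.6763 vs cont=47.7759 → 49.6763 [stop]  node(5,2) S=85.8696 payoff=30.9204 vs cont=29.0508 → 30.9204 [stop]  node(5,3) S=109.8671 payoff=6.9229 vs cont=11.9576 → 11.9576 [wait]  node(5,4) S=140.5710 payoff=0.0000 vs cont=2.9080 → 2.9080 [wait]  node(5,5) S=179.8555 payoff=0.0000 vs cont=0.3000 → 0.3000 [wait]  ⇒ S*(5)=85.8696
t_4: node(4,0) S=59.3331 payoff=57.4569 vs cont=55.5565 → 57.4569 [stop]  node(4,1) S=75.9146 payoff=40.8754 vs cont=38.9750 → 40.8754 [stop]  node(4,2) S=97.1300 payoff=19.6600 vs cont=20.4152 → 20.4152 [wait]  node(4,3) S=124.2744 payoff=0.0000 vs cont=6.9897 → 6.9897 [wait]  node(4,4) S=159.0046 payoff=0.0000 vs cont=1.4851 → 1.4851 [wait]  ⇒ S*(4)=75.9146
t_3: node(3,0) S=67.1137 payoff=49.6763 vs cont=47.7759 → 49.6763 [stop]  node(3,1) S=85.8696 payoff=30.9204 vs cont=29.4184 → 30.9204 [stop]  node(3,2) S=109.8671 payoff=6.9229 vs cont=13.0016 → 13.0016 [wait]  node(3,3) S=140.5710 payoff=0.0000 vs cont=3.9725 → 3.9725 [wait]  ⇒ S*(3)=85.8696
t_2: node(2,0) S=75.9146 payoff=40.8754 vs cont=38.9750 → 40.8754 [stop]  node(2,1) S=97.1300 payoff=19.6600 vs cont=20.9659 → 20.9659 [wait]  node(2,2) S=124.2744 payoff=0.0000 vs cont=8.0276 → 8.0276 [wait]  ⇒ S*(2)=75.9146
t_1: node(1,0) S=85.8696 payoff=30.9204 vs cont=29.7088 → 30.9204 [stop]  node(1,1) S=109.8671 payoff=6.9229 vs cont=13.8003 → 13.8003 [wait]  ⇒ S*(1)=85.8696
t_0: node(0,0) S=97.1300 payoff=19.6600 vs cont=21.3871 → 21.3871 [wait]  ⇒ S*(0)=-

price = 21.3871
boundary = - 85.8696 75.9146 85.8696 75.9146 85.8696 75.9146 85.8696 97.1300
tree:
21.3871
30.9204 13.8003
40.8754 20.9659 8.0276
49.6763 30.9204 13.0016 3.9725
57.4569 40.8754 20.4152 6.9897 1.4851
64.3355 49.6763 30.9204 11.9576 2.9080 0.3000
70.4166 57.4569 40.8754 19.7183 5.6132 0.6576 0.0000
75.7927 64.3355 49.6763 30.9204 10.6364 1.4412 0.0000 0.0000
80.5456 70.4166 57.4569 40.8754 19.6600 3.1587 0.0000 0.0000 0.0000
84.7475 75.7927 64.3355 49.6763 30.9204 6.9229 0.0000 0.0000 0.0000 0.0000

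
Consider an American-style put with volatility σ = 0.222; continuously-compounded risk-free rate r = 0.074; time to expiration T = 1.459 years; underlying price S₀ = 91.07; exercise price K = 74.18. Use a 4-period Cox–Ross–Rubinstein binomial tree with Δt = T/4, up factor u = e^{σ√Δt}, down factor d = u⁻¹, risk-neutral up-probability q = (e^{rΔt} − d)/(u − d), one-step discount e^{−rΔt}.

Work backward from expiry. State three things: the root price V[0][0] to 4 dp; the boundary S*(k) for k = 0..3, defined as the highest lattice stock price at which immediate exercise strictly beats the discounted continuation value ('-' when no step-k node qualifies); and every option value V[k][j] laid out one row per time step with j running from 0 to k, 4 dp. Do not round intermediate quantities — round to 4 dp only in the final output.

price = 1.5428
boundary = - - - 60.9102
tree:
1.5428
3.2287 0.3362
6.6297 0.8001 0.0000
13.2698 1.9039 0.0000 0.0000
20.9126 4.5304 0.0000 0.0000 0.0000

Δt=0.36475  u=1.14348  d=0.87452  q=0.56825  discount=0.97337
step 4 (expiry): payoffs max(K−S,0) = 20.9126 4.5304 0.0000 0.0000 0.0000
step 3: (k=3,j=0): S=60.9102, (K−S)⁺=13.2698, hold=11.2943 ⇒ V=13.2698 exercise | (k=3,j=1): S=79.6429, (K−S)⁺=0.0000, hold=1.9039 ⇒ V=1.9039 continue | (k=3,j=2): S=104.1367, (K−S)⁺=0.0000, hold=0.0000 ⇒ V=0.0000 continue | (k=3,j=3): S=136.1635, (K−S)⁺=0.0000, hold=0.0000 ⇒ V=0.0000 continue  boundary S*=60.9102
step 2: (k=2,j=0): S=69.6496, (K−S)⁺=4.5304, hold=6.6297 ⇒ V=6.6297 continue | (k=2,j=1): S=91.0700, (K−S)⁺=0.0000, hold=0.8001 ⇒ V=0.8001 continue | (k=2,j=2): S=119.0782, (K−S)⁺=0.0000, hold=0.0000 ⇒ V=0.0000 continue  boundary S*=-
step 1: (k=1,j=0): S=79.6429, (K−S)⁺=0.0000, hold=3.2287 ⇒ V=3.2287 continue | (k=1,j=1): S=104.1367, (K−S)⁺=0.0000, hold=0.3362 ⇒ V=0.3362 continue  boundary S*=-
step 0: (k=0,j=0): S=91.0700, (K−S)⁺=0.0000, hold=1.5428 ⇒ V=1.5428 continue  boundary S*=-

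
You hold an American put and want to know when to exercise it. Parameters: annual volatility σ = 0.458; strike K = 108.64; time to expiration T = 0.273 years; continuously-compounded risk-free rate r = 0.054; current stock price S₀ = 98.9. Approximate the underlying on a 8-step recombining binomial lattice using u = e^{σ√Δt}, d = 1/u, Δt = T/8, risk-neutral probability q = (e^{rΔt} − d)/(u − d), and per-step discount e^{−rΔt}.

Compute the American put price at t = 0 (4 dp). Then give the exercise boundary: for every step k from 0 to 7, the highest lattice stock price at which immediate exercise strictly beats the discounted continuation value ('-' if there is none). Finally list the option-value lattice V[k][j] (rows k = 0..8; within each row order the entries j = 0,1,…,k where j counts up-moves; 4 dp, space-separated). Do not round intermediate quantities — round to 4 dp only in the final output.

price = 14.9278
boundary = - - - 76.7299 70.5051 76.7299 83.5042 90.8767
tree:
14.9278
19.8633 9.8419
25.6069 13.9541 5.5947
31.9101 19.1362 8.6076 2.4768
38.1349 25.2519 12.8365 4.2340 0.6554
43.8547 31.9101 18.4101 7.0780 1.2868 0.0000
49.1105 38.1349 25.1358 11.4721 2.5265 0.0000 0.0000
53.9399 43.8547 31.9101 17.7633 4.9607 0.0000 0.0000 0.0000
58.3775 49.1105 38.1349 25.1358 9.7400 0.0000 0.0000 0.0000 0.0000

Δt=0.03413, u=1.08829, d=0.91887, q=0.48975, disc=e^(-rΔt)=0.99816
k=8 terminal: V=max(K-S,0) → 58.3775 49.1105 38.1349 25.1358 9.7400 0.0000 0.0000 0.0000 0.0000
k=7: j=0 S=54.7001 intr=53.9399 cont=53.7398 V=53.9399[EX]; j=1 S=64.7853 intr=43.8547 cont=43.6547 V=43.8547[EX]; j=2 S=76.7299 intr=31.9101 cont=31.7101 V=31.9101[EX]; j=3 S=90.8767 intr=17.7633 cont=17.5633 V=17.7633[EX]; j=4 S=107.6317 intr=1.0083 cont=4.9607 V=4.9607[hold]; j=5 S=127.4759 intr=0.0000 cont=0.0000 V=0.0000[hold]; j=6 S=150.9789 intr=0.0000 cont=0.0000 V=0.0000[hold]; j=7 S=178.8151 intr=0.0000 cont=0.0000 V=0.0000[hold]  S*(7)=90.8767
k=6: j=0 S=59.5295 intr=49.1105 cont=48.9105 V=49.1105[EX]; j=1 S=70.5051 intr=38.1349 cont=37.9349 V=38.1349[EX]; j=2 S=83.5042 intr=25.1358 cont=24.9358 V=25.1358[EX]; j=3 S=98.9000 intr=9.7400 cont=11.4721 V=11.4721[hold]; j=4 S=117.1343 intr=0.0000 cont=2.5265 V=2.5265[hold]; j=5 S=138.7306 intr=0.0000 cont=0.0000 V=0.0000[hold]; j=6 S=164.3085 intr=0.0000 cont=0.0000 V=0.0000[hold]  S*(6)=83.5042
k=5: j=0 S=64.7853 intr=43.8547 cont=43.6547 V=43.8547[EX]; j=1 S=76.7299 intr=31.9101 cont=31.7101 V=31.9101[EX]; j=2 S=90.8767 intr=17.7633 cont=18.4101 V=18.4101[hold]; j=3 S=107.6317 intr=1.0083 cont=7.0780 V=7.0780[hold]; j=4 S=127.4759 intr=0.0000 cont=1.2868 V=1.2868[hold]; j=5 S=150.9789 intr=0.0000 cont=0.0000 V=0.0000[hold]  S*(5)=76.7299
k=4: j=0 S=70.5051 intr=38.1349 cont=37.9349 V=38.1349[EX]; j=1 S=83.5042 intr=25.1358 cont=25.2519 V=25.2519[hold]; j=2 S=98.9000 intr=9.7400 cont=12.8365 V=12.8365[hold]; j=3 S=117.1343 intr=0.0000 cont=4.2340 V=4.2340[hold]; j=4 S=138.7306 intr=0.0000 cont=0.6554 V=0.6554[hold]  S*(4)=70.5051
k=3: j=0 S=76.7299 intr=31.9101 cont=31.7669 V=31.9101[EX]; j=1 S=90.8767 intr=17.7633 cont=19.1362 V=19.1362[hold]; j=2 S=107.6317 intr=1.0083 cont=8.6076 V=8.6076[hold]; j=3 S=127.4759 intr=0.0000 cont=2.4768 V=2.4768[hold]  S*(3)=76.7299
k=2: j=0 S=83.5042 intr=25.1358 cont=25.6069 V=25.6069[hold]; j=1 S=98.9000 intr=9.7400 cont=13.9541 V=13.9541[hold]; j=2 S=117.1343 intr=0.0000 cont=5.5947 V=5.5947[hold]  S*(2)=-
k=1: j=0 S=90.8767 intr=17.7633 cont=19.8633 V=19.8633[hold]; j=1 S=107.6317 intr=1.0083 cont=9.8419 V=9.8419[hold]  S*(1)=-
k=0: j=0 S=98.9000 intr=9.7400 cont=14.9278 V=14.9278[hold]  S*(0)=-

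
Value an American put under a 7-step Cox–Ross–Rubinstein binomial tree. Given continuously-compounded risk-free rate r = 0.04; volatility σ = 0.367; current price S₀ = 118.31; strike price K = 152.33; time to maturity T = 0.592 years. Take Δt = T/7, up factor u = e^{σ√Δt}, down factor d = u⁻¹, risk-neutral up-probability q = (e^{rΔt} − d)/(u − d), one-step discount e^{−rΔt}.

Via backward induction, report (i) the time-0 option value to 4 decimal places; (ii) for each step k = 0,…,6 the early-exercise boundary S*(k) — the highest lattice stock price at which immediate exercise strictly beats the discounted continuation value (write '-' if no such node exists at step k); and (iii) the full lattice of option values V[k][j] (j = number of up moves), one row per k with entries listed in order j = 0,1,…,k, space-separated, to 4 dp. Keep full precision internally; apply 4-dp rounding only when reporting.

params: Δt=0.08457 u=1.11263 d=0.89877 q=0.48919 e^(-rΔt)=0.99662
t_7 payoffs: 96.2817 82.9451 66.4351 45.9965 20.6946 0.0000 0.0000 0.0000
t_6: node(6,0) S=62.3611 payoff=89.9689 vs cont=89.4545 → 89.9689 [stop]  node(6,1) S=77.1998 payoff=75.1302 vs cont=74.6158 → 75.1302 [stop]  node(6,2) S=95.5694 payoff=56.7606 vs cont=56.2462 → 56.7606 [stop]  node(6,3) S=118.3100 payoff=34.0200 vs cont=33.5056 → 34.0200 [stop]  node(6,4) S=146.4617 payoff=5.8683 vs cont=10.5353 → 10.5353 [wait]  node(6,5) S=181.3121 payoff=0.0000 vs cont=0.0000 → 0.0000 [wait]  node(6,6) S=224.4551 payoff=0.0000 vs cont=0.0000 → 0.0000 [wait]  ⇒ S*(6)=118.3100
t_5: node(5,0) S=69.3849 payoff=82.9451 vs cont=82.4307 → 82.9451 [stop]  node(5,1) S=85.8949 payoff=66.4351 vs cont=65.9206 → 66.4351 [stop]  node(5,2) S=106.3335 payoff=45.9965 vs cont=45.4821 → 45.9965 [stop]  node(5,3) S=131.6354 payoff=20.6946 vs cont=22.4555 → 22.4555 [wait]  node(5,4) S=162.9579 payoff=0.0000 vs cont=5.3634 → 5.3634 [wait]  node(5,5) S=201.7335 payoff=0.0000 vs cont=0.0000 → 0.0000 [wait]  ⇒ S*(5)=106.3335
t_4: node(4,0) S=77.1998 payoff=75.1302 vs cont=74.6158 → 75.1302 [stop]  node(4,1) S=95.5694 payoff=56.7606 vs cont=56.2462 → 56.7606 [stop]  node(4,2) S=118.3100 payoff=34.0200 vs cont=34.3641 → 34.3641 [wait]  node(4,3) S=146.4617 payoff=5.8683 vs cont=14.0466 → 14.0466 [wait]  node(4,4) S=181.3121 payoff=0.0000 vs cont=2.7304 → 2.7304 [wait]  ⇒ S*(4)=95.5694
t_3: node(3,0) S=85.8949 payoff=66.4351 vs cont=65.9206 → 66.4351 [stop]  node(3,1) S=106.3335 payoff=45.9965 vs cont=45.6498 → 45.9965 [stop]  node(3,2) S=131.6354 payoff=20.6946 vs cont=24.3425 → 24.3425 [wait]  node(3,3) S=162.9579 payoff=0.0000 vs cont=8.4821 → 8.4821 [wait]  ⇒ S*(3)=106.3335
t_2: node(2,0) S=95.5694 payoff=56.7606 vs cont=56.2462 → 56.7606 [stop]  node(2,1) S=118.3100 payoff=34.0200 vs cont=35.2841 → 35.2841 [wait]  node(2,2) S=146.4617 payoff=5.8683 vs cont=16.5278 → 16.5278 [wait]  ⇒ S*(2)=95.5694
t_1: node(1,0) S=106.3335 payoff=45.9965 vs cont=46.0983 → 46.0983 [wait]  node(1,1) S=131.6354 payoff=20.6946 vs cont=26.0206 → 26.0206 [wait]  ⇒ S*(1)=-
t_0: node(0,0) S=118.3100 payoff=34.0200 vs cont=36.1540 → 36.1540 [wait]  ⇒ S*(0)=-

price = 36.1540
boundary = - - 95.5694 106.3335 95.5694 106.3335 118.3100
tree:
36.1540
46.0983 26.0206
56.7606 35.2841 16.5278
66.4351 45.9965 24.3425 8.4821
75.1302 56.7606 34.3641 14.0466 2.7304
82.9451 66.4351 45.9965 22.4555 5.3634 0.0000
89.9689 75.1302 56.7606 34.0200 10.5353 0.0000 0.0000
96.2817 82.9451 66.4351 45.9965 20.6946 0.0000 0.0000 0.0000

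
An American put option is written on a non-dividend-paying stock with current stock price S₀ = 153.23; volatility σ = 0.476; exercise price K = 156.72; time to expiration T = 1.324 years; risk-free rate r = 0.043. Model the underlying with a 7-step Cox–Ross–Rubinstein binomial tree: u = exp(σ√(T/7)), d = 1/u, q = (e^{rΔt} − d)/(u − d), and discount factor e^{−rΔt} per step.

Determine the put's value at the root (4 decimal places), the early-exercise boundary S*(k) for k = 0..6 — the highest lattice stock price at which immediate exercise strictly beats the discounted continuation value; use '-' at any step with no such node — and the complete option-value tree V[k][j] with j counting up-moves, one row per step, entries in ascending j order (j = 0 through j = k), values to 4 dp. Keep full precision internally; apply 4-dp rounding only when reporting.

Δt=0.18914, u=1.23000, d=0.81301, q=0.46801, disc=e^(-rΔt)=0.99190
k=7 terminal: V=max(K-S,0) → 120.7446 102.2928 74.3769 32.1429 0.0000 0.0000 0.0000 0.0000
k=6: j=0 S=44.2498 intr=112.4702 cont=111.2008 V=112.4702[EX]; j=1 S=66.9456 intr=89.7744 cont=88.5050 V=89.7744[EX]; j=2 S=101.2821 intr=55.4379 cont=54.1684 V=55.4379[EX]; j=3 S=153.2300 intr=3.4900 cont=16.9610 V=16.9610[hold]; j=4 S=231.8221 intr=0.0000 cont=0.0000 V=0.0000[hold]; j=5 S=350.7242 intr=0.0000 cont=0.0000 V=0.0000[hold]; j=6 S=530.6116 intr=0.0000 cont=0.0000 V=0.0000[hold]  S*(6)=101.2821
k=5: j=0 S=54.4272 intr=102.2928 cont=101.0233 V=102.2928[EX]; j=1 S=82.3431 intr=74.3769 cont=73.1074 V=74.3769[EX]; j=2 S=124.5771 intr=32.1429 cont=37.1270 V=37.1270[hold]; j=3 S=188.4731 intr=0.0000 cont=8.9500 V=8.9500[hold]; j=4 S=285.1414 intr=0.0000 cont=0.0000 V=0.0000[hold]; j=5 S=431.3912 intr=0.0000 cont=0.0000 V=0.0000[hold]  S*(5)=82.3431
k=4: j=0 S=66.9456 intr=89.7744 cont=88.5050 V=89.7744[EX]; j=1 S=101.2821 intr=55.4379 cont=56.4822 V=56.4822[hold]; j=2 S=153.2300 intr=3.4900 cont=23.7458 V=23.7458[hold]; j=3 S=231.8221 intr=0.0000 cont=4.7227 V=4.7227[hold]; j=4 S=350.7242 intr=0.0000 cont=0.0000 V=0.0000[hold]  S*(4)=66.9456
k=3: j=0 S=82.3431 intr=74.3769 cont=73.5922 V=74.3769[EX]; j=1 S=124.5771 intr=32.1429 cont=40.8277 V=40.8277[hold]; j=2 S=188.4731 intr=0.0000 cont=14.7225 V=14.7225[hold]; j=3 S=285.1414 intr=0.0000 cont=2.4920 V=2.4920[hold]  S*(3)=82.3431
k=2: j=0 S=101.2821 intr=55.4379 cont=58.2001 V=58.2001[hold]; j=1 S=153.2300 intr=3.4900 cont=28.3783 V=28.3783[hold]; j=2 S=231.8221 intr=0.0000 cont=8.9256 V=8.9256[hold]  S*(2)=-
k=1: j=0 S=124.5771 intr=32.1429 cont=43.8847 V=43.8847[hold]; j=1 S=188.4731 intr=0.0000 cont=19.1181 V=19.1181[hold]  S*(1)=-
k=0: j=0 S=153.2300 intr=3.4900 cont=32.0320 V=32.0320[hold]  S*(0)=-

price = 32.0320
boundary = - - - 82.3431 66.9456 82.3431 101.2821
tree:
32.0320
43.8847 19.1181
58.2001 28.3783 8.9256
74.3769 40.8277 14.7225 2.4920
89.7744 56.4822 23.7458 4.7227 0.0000
102.2928 74.3769 37.1270 8.9500 0.0000 0.0000
112.4702 89.7744 55.4379 16.9610 0.0000 0.0000 0.0000
120.7446 102.2928 74.3769 32.1429 0.0000 0.0000 0.0000 0.0000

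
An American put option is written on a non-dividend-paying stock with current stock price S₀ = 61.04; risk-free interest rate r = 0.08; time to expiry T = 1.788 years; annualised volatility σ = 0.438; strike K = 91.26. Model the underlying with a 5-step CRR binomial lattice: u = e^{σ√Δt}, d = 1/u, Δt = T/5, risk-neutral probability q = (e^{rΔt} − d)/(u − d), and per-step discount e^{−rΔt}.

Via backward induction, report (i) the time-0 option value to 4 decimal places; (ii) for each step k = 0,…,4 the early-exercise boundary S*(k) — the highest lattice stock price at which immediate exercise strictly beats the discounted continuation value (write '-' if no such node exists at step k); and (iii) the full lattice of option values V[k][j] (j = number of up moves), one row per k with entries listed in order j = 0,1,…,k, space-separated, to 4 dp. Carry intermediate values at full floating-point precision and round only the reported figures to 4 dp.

params: Δt=0.35760 u=1.29943 d=0.76957 q=0.48966 e^(-rΔt)=0.97180
t_5 payoffs: 74.7838 63.4398 44.2854 11.9430 0.0000 0.0000
t_4: node(4,0) S=21.4096 payoff=69.8504 vs cont=67.2766 → 69.8504 [stop]  node(4,1) S=36.1503 payoff=55.1097 vs cont=52.5360 → 55.1097 [stop]  node(4,2) S=61.0400 payoff=30.2200 vs cont=27.6462 → 30.2200 [stop]  node(4,3) S=103.0665 payoff=0.0000 vs cont=5.9231 → 5.9231 [wait]  node(4,4) S=174.0286 payoff=0.0000 vs cont=0.0000 → 0.0000 [wait]  ⇒ S*(4)=61.0400
t_3: node(3,0) S=27.8202 payoff=63.4398 vs cont=60.8660 → 63.4398 [stop]  node(3,1) S=46.9746 payoff=44.2854 vs cont=41.7116 → 44.2854 [stop]  node(3,2) S=79.3170 payoff=11.9430 vs cont=17.8059 → 17.8059 [wait]  node(3,3) S=133.9273 payoff=0.0000 vs cont=2.9375 → 2.9375 [wait]  ⇒ S*(3)=46.9746
t_2: node(2,0) S=36.1503 payoff=55.1097 vs cont=52.5360 → 55.1097 [stop]  node(2,1) S=61.0400 payoff=30.2200 vs cont=30.4361 → 30.4361 [wait]  node(2,2) S=103.0665 payoff=0.0000 vs cont=10.2286 → 10.2286 [wait]  ⇒ S*(2)=36.1503
t_1: node(1,0) S=46.9746 payoff=44.2854 vs cont=41.8145 → 44.2854 [stop]  node(1,1) S=79.3170 payoff=11.9430 vs cont=19.9619 → 19.9619 [wait]  ⇒ S*(1)=46.9746
t_0: node(0,0) S=61.0400 payoff=30.2200 vs cont=31.4620 → 31.4620 [wait]  ⇒ S*(0)=-

price = 31.4620
boundary = - 46.9746 36.1503 46.9746 61.0400
tree:
31.4620
44.2854 19.9619
55.1097 30.4361 10.2286
63.4398 44.2854 17.8059 2.9375
69.8504 55.1097 30.2200 5.9231 0.0000
74.7838 63.4398 44.2854 11.9430 0.0000 0.0000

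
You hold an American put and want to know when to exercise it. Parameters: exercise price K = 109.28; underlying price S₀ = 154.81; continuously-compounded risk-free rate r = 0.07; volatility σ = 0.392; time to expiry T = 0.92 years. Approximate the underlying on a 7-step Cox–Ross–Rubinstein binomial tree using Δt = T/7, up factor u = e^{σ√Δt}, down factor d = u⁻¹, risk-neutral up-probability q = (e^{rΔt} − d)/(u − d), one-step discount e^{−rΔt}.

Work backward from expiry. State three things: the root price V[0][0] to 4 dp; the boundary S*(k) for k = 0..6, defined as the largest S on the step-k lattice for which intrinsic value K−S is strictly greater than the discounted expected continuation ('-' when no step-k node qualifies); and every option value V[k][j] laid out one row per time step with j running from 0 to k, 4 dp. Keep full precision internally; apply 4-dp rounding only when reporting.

params: Δt=0.13143 u=1.15271 d=0.86752 q=0.49694 e^(-rΔt)=0.99084
t_7 payoffs: 52.0308 33.2112 8.2050 0.0000 0.0000 0.0000 0.0000 0.0000
t_6: node(6,0) S=65.9915 payoff=43.2885 vs cont=42.2877 → 43.2885 [stop]  node(6,1) S=87.6850 payoff=21.5950 vs cont=20.5943 → 21.5950 [stop]  node(6,2) S=116.5097 payoff=0.0000 vs cont=4.0898 → 4.0898 [wait]  node(6,3) S=154.8100 payoff=0.0000 vs cont=0.0000 → 0.0000 [wait]  node(6,4) S=205.7008 payoff=0.0000 vs cont=0.0000 → 0.0000 [wait]  node(6,5) S=273.3210 payoff=0.0000 vs cont=0.0000 → 0.0000 [wait]  node(6,6) S=363.1700 payoff=0.0000 vs cont=0.0000 → 0.0000 [wait]  ⇒ S*(6)=87.6850
t_5: node(5,0) S=76.0688 payoff=33.2112 vs cont=32.2104 → 33.2112 [stop]  node(5,1) S=101.0750 payoff=8.2050 vs cont=12.7779 → 12.7779 [wait]  node(5,2) S=134.3014 payoff=0.0000 vs cont=2.0386 → 2.0386 [wait]  node(5,3) S=178.4504 payoff=0.0000 vs cont=0.0000 → 0.0000 [wait]  node(5,4) S=237.1125 payoff=0.0000 vs cont=0.0000 → 0.0000 [wait]  node(5,5) S=315.0587 payoff=0.0000 vs cont=0.0000 → 0.0000 [wait]  ⇒ S*(5)=76.0688
t_4: node(4,0) S=87.6850 payoff=21.5950 vs cont=22.8459 → 22.8459 [wait]  node(4,1) S=116.5097 payoff=0.0000 vs cont=7.3729 → 7.3729 [wait]  node(4,2) S=154.8100 payoff=0.0000 vs cont=1.0161 → 1.0161 [wait]  node(4,3) S=205.7008 payoff=0.0000 vs cont=0.0000 → 0.0000 [wait]  node(4,4) S=273.3210 payoff=0.0000 vs cont=0.0000 → 0.0000 [wait]  ⇒ S*(4)=-
t_3: node(3,0) S=101.0750 payoff=8.2050 vs cont=15.0180 → 15.0180 [wait]  node(3,1) S=134.3014 payoff=0.0000 vs cont=4.1754 → 4.1754 [wait]  node(3,2) S=178.4504 payoff=0.0000 vs cont=0.5065 → 0.5065 [wait]  node(3,3) S=237.1125 payoff=0.0000 vs cont=0.0000 → 0.0000 [wait]  ⇒ S*(3)=-
t_2: node(2,0) S=116.5097 payoff=0.0000 vs cont=9.5417 → 9.5417 [wait]  node(2,1) S=154.8100 payoff=0.0000 vs cont=2.3306 → 2.3306 [wait]  node(2,2) S=205.7008 payoff=0.0000 vs cont=0.2525 → 0.2525 [wait]  ⇒ S*(2)=-
t_1: node(1,0) S=134.3014 payoff=0.0000 vs cont=5.9036 → 5.9036 [wait]  node(1,1) S=178.4504 payoff=0.0000 vs cont=1.2860 → 1.2860 [wait]  ⇒ S*(1)=-
t_0: node(0,0) S=154.8100 payoff=0.0000 vs cont=3.5759 → 3.5759 [wait]  ⇒ S*(0)=-

price = 3.5759
boundary = - - - - - 76.0688 87.6850
tree:
3.5759
5.9036 1.2860
9.5417 2.3306 0.2525
15.0180 4.1754 0.5065 0.0000
22.8459 7.3729 1.0161 0.0000 0.0000
33.2112 12.7779 2.0386 0.0000 0.0000 0.0000
43.2885 21.5950 4.0898 0.0000 0.0000 0.0000 0.0000
52.0308 33.2112 8.2050 0.0000 0.0000 0.0000 0.0000 0.0000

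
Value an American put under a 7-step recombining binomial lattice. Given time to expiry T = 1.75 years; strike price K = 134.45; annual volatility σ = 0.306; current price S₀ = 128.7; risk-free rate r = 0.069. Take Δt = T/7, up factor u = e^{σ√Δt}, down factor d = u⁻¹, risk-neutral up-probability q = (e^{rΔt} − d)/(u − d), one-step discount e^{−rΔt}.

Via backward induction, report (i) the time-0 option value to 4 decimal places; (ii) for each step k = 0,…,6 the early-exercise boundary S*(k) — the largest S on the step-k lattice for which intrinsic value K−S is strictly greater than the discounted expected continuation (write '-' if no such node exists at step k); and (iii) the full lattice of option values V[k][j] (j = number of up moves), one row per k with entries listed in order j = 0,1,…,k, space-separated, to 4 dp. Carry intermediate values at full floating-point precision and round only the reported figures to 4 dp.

price = 17.9932
boundary = - - 94.7730 81.3275 94.7730 81.3275 94.7730
tree:
17.9932
27.1778 10.0666
39.6770 16.4809 4.4469
53.1225 26.1019 8.0984 1.2048
64.6605 39.6770 14.3697 2.5455 0.0000
74.5615 53.1225 24.5699 5.3783 0.0000 0.0000
83.0579 64.6605 39.6770 11.3633 0.0000 0.0000 0.0000
90.3489 74.5615 53.1225 24.0087 0.0000 0.0000 0.0000 0.0000

Δt=0.25000, u=1.16532, d=0.85813, q=0.51846, disc=e^(-rΔt)=0.98290
k=7 terminal: V=max(K-S,0) → 90.3489 74.5615 53.1225 24.0087 0.0000 0.0000 0.0000 0.0000
k=6: j=0 S=51.3921 intr=83.0579 cont=80.7585 V=83.0579[EX]; j=1 S=69.7895 intr=64.6605 cont=62.3611 V=64.6605[EX]; j=2 S=94.7730 intr=39.6770 cont=37.3777 V=39.6770[EX]; j=3 S=128.7000 intr=5.7500 cont=11.3633 V=11.3633[hold]; j=4 S=174.7723 intr=0.0000 cont=0.0000 V=0.0000[hold]; j=5 S=237.3377 intr=0.0000 cont=0.0000 V=0.0000[hold]; j=6 S=322.3004 intr=0.0000 cont=0.0000 V=0.0000[hold]  S*(6)=94.7730
k=5: j=0 S=59.8885 intr=74.5615 cont=72.2621 V=74.5615[EX]; j=1 S=81.3275 intr=53.1225 cont=50.8231 V=53.1225[EX]; j=2 S=110.4413 intr=24.0087 cont=24.5699 V=24.5699[hold]; j=3 S=149.9773 intr=0.0000 cont=5.3783 V=5.3783[hold]; j=4 S=203.6666 intr=0.0000 cont=0.0000 V=0.0000[hold]; j=5 S=276.5756 intr=0.0000 cont=0.0000 V=0.0000[hold]  S*(5)=81.3275
k=4: j=0 S=69.7895 intr=64.6605 cont=62.3611 V=64.6605[EX]; j=1 S=94.7730 intr=39.6770 cont=37.6636 V=39.6770[EX]; j=2 S=128.7000 intr=5.7500 cont=14.3697 V=14.3697[hold]; j=3 S=174.7723 intr=0.0000 cont=2.5455 V=2.5455[hold]; j=4 S=237.3377 intr=0.0000 cont=0.0000 V=0.0000[hold]  S*(4)=94.7730
k=3: j=0 S=81.3275 intr=53.1225 cont=50.8231 V=53.1225[EX]; j=1 S=110.4413 intr=24.0087 cont=26.1019 V=26.1019[hold]; j=2 S=149.9773 intr=0.0000 cont=8.0984 V=8.0984[hold]; j=3 S=203.6666 intr=0.0000 cont=1.2048 V=1.2048[hold]  S*(3)=81.3275
k=2: j=0 S=94.7730 intr=39.6770 cont=38.4444 V=39.6770[EX]; j=1 S=128.7000 intr=5.7500 cont=16.4809 V=16.4809[hold]; j=2 S=174.7723 intr=0.0000 cont=4.4469 V=4.4469[hold]  S*(2)=94.7730
k=1: j=0 S=110.4413 intr=24.0087 cont=27.1778 V=27.1778[hold]; j=1 S=149.9773 intr=0.0000 cont=10.0666 V=10.0666[hold]  S*(1)=-
k=0: j=0 S=128.7000 intr=5.7500 cont=17.9932 V=17.9932[hold]  S*(0)=-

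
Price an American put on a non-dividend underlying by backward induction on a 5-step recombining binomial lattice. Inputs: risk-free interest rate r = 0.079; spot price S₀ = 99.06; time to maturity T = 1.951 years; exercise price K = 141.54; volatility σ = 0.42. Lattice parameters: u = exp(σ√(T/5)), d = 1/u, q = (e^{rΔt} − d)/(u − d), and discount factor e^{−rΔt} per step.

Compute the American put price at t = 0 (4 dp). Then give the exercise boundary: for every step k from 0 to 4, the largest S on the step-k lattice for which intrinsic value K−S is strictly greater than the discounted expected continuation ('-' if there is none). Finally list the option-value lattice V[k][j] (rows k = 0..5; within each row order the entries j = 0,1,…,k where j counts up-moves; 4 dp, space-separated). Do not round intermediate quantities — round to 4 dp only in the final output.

price = 45.3156
boundary = - 76.2005 58.6162 76.2005 99.0600
tree:
45.3156
65.3395 27.6593
82.9238 43.4924 13.1802
96.4503 65.3395 23.8514 3.0752
106.8554 82.9238 42.4800 6.2649 0.0000
114.8593 96.4503 65.3395 12.7629 0.0000 0.0000

params: Δt=0.39020 u=1.29999 d=0.76924 q=0.49377 e^(-rΔt)=0.96964
t_5 payoffs: 114.8593 96.4503 65.3395 12.7629 0.0000 0.0000
t_4: node(4,0) S=34.6846 payoff=106.8554 vs cont=102.5588 → 106.8554 [stop]  node(4,1) S=58.6162 payoff=82.9238 vs cont=78.6273 → 82.9238 [stop]  node(4,2) S=99.0600 payoff=42.4800 vs cont=38.1835 → 42.4800 [stop]  node(4,3) S=167.4090 payoff=0.0000 vs cont=6.2649 → 6.2649 [wait]  node(4,4) S=282.9172 payoff=0.0000 vs cont=0.0000 → 0.0000 [wait]  ⇒ S*(4)=99.0600
t_3: node(3,0) S=45.0897 payoff=96.4503 vs cont=92.1538 → 96.4503 [stop]  node(3,1) S=76.2005 payoff=65.3395 vs cont=61.0429 → 65.3395 [stop]  node(3,2) S=128.7771 payoff=12.7629 vs cont=23.8514 → 23.8514 [wait]  node(3,3) S=217.6302 payoff=0.0000 vs cont=3.0752 → 3.0752 [wait]  ⇒ S*(3)=76.2005
t_2: node(2,0) S=58.6162 payoff=82.9238 vs cont=78.6273 → 82.9238 [stop]  node(2,1) S=99.0600 payoff=42.4800 vs cont=43.4924 → 43.4924 [wait]  node(2,2) S=167.4090 payoff=0.0000 vs cont=13.1802 → 13.1802 [wait]  ⇒ S*(2)=58.6162
t_1: node(1,0) S=76.2005 payoff=65.3395 vs cont=61.5277 → 65.3395 [stop]  node(1,1) S=128.7771 payoff=12.7629 vs cont=27.6593 → 27.6593 [wait]  ⇒ S*(1)=76.2005
t_0: node(0,0) S=99.0600 payoff=42.4800 vs cont=45.3156 → 45.3156 [wait]  ⇒ S*(0)=-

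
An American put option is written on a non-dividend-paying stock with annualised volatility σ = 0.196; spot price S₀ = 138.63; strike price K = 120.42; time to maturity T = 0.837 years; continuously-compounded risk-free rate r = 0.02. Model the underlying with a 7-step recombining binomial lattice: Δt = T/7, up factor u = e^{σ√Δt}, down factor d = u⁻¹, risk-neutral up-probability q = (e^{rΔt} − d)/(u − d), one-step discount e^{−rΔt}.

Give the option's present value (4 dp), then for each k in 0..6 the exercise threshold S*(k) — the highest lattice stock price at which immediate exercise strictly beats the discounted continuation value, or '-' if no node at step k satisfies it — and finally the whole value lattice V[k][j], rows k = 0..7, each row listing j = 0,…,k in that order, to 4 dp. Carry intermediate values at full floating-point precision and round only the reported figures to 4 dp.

Δt=0.11957  u=1.07012  d=0.93447  q=0.50071  discount=0.99761
step 7 (expiry): payoffs max(K−S,0) = 34.1585 21.6362 7.2961 0.0000 0.0000 0.0000 0.0000 0.0000
step 6: (k=6,j=0): S=92.3105, (K−S)⁺=28.1095, hold=27.8218 ⇒ V=28.1095 exercise | (k=6,j=1): S=105.7109, (K−S)⁺=14.7091, hold=14.4214 ⇒ V=14.7091 exercise | (k=6,j=2): S=121.0566, (K−S)⁺=0.0000, hold=3.6342 ⇒ V=3.6342 continue | (k=6,j=3): S=138.6300, (K−S)⁺=0.0000, hold=0.0000 ⇒ V=0.0000 continue | (k=6,j=4): S=158.7544, (K−S)⁺=0.0000, hold=0.0000 ⇒ V=0.0000 continue | (k=6,j=5): S=181.8003, (K−S)⁺=0.0000, hold=0.0000 ⇒ V=0.0000 continue | (k=6,j=6): S=208.1916, (K−S)⁺=0.0000, hold=0.0000 ⇒ V=0.0000 continue  boundary S*=105.7109
step 5: (k=5,j=0): S=98.7838, (K−S)⁺=21.6362, hold=21.3486 ⇒ V=21.6362 exercise | (k=5,j=1): S=113.1239, (K−S)⁺=7.2961, hold=9.1418 ⇒ V=9.1418 continue | (k=5,j=2): S=129.5457, (K−S)⁺=0.0000, hold=1.8102 ⇒ V=1.8102 continue | (k=5,j=3): S=148.3514, (K−S)⁺=0.0000, hold=0.0000 ⇒ V=0.0000 continue | (k=5,j=4): S=169.8870, (K−S)⁺=0.0000, hold=0.0000 ⇒ V=0.0000 continue | (k=5,j=5): S=194.5489, (K−S)⁺=0.0000, hold=0.0000 ⇒ V=0.0000 continue  boundary S*=98.7838
step 4: (k=4,j=0): S=105.7109, (K−S)⁺=14.7091, hold=15.3434 ⇒ V=15.3434 continue | (k=4,j=1): S=121.0566, (K−S)⁺=0.0000, hold=5.4577 ⇒ V=5.4577 continue | (k=4,j=2): S=138.6300, (K−S)⁺=0.0000, hold=0.9016 ⇒ V=0.9016 continue | (k=4,j=3): S=158.7544, (K−S)⁺=0.0000, hold=0.0000 ⇒ V=0.0000 continue | (k=4,j=4): S=181.8003, (K−S)⁺=0.0000, hold=0.0000 ⇒ V=0.0000 continue  boundary S*=-
step 3: (k=3,j=0): S=113.1239, (K−S)⁺=7.2961, hold=10.3687 ⇒ V=10.3687 continue | (k=3,j=1): S=129.5457, (K−S)⁺=0.0000, hold=3.1688 ⇒ V=3.1688 continue | (k=3,j=2): S=148.3514, (K−S)⁺=0.0000, hold=0.4491 ⇒ V=0.4491 continue | (k=3,j=3): S=169.8870, (K−S)⁺=0.0000, hold=0.0000 ⇒ V=0.0000 continue  boundary S*=-
step 2: (k=2,j=0): S=121.0566, (K−S)⁺=0.0000, hold=6.7475 ⇒ V=6.7475 continue | (k=2,j=1): S=138.6300, (K−S)⁺=0.0000, hold=1.8027 ⇒ V=1.8027 continue | (k=2,j=2): S=158.7544, (K−S)⁺=0.0000, hold=0.2237 ⇒ V=0.2237 continue  boundary S*=-
step 1: (k=1,j=0): S=129.5457, (K−S)⁺=0.0000, hold=4.2614 ⇒ V=4.2614 continue | (k=1,j=1): S=148.3514, (K−S)⁺=0.0000, hold=1.0097 ⇒ V=1.0097 continue  boundary S*=-
step 0: (k=0,j=0): S=138.6300, (K−S)⁺=0.0000, hold=2.6269 ⇒ V=2.6269 continue  boundary S*=-

price = 2.6269
boundary = - - - - - 98.7838 105.7109
tree:
2.6269
4.2614 1.0097
6.7475 1.8027 0.2237
10.3687 3.1688 0.4491 0.0000
15.3434 5.4577 0.9016 0.0000 0.0000
21.6362 9.1418 1.8102 0.0000 0.0000 0.0000
28.1095 14.7091 3.6342 0.0000 0.0000 0.0000 0.0000
34.1585 21.6362 7.2961 0.0000 0.0000 0.0000 0.0000 0.0000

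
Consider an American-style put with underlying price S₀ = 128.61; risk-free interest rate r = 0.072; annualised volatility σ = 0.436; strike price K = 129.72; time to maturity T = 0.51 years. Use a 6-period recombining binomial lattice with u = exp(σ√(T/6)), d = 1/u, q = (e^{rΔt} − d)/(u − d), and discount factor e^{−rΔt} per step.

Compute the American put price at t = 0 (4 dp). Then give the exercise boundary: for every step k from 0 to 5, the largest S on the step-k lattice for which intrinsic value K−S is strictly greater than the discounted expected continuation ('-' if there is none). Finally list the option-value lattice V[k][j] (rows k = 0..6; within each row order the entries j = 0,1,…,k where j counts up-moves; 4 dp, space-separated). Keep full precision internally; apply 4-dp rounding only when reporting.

Δt=0.08500  u=1.13555  d=0.88063  q=0.49235  discount=0.99390
step 6 (expiry): payoffs max(K−S,0) = 69.7349 52.3712 29.9812 1.1100 0.0000 0.0000 0.0000
step 5: (k=5,j=0): S=68.1159, (K−S)⁺=61.6041, hold=60.8126 ⇒ V=61.6041 exercise | (k=5,j=1): S=87.8333, (K−S)⁺=41.8867, hold=41.0953 ⇒ V=41.8867 exercise | (k=5,j=2): S=113.2582, (K−S)⁺=16.4618, hold=15.6704 ⇒ V=16.4618 exercise | (k=5,j=3): S=146.0427, (K−S)⁺=0.0000, hold=0.5601 ⇒ V=0.5601 continue | (k=5,j=4): S=188.3174, (K−S)⁺=0.0000, hold=0.0000 ⇒ V=0.0000 continue | (k=5,j=5): S=242.8292, (K−S)⁺=0.0000, hold=0.0000 ⇒ V=0.0000 continue  boundary S*=113.2582
step 4: (k=4,j=0): S=77.3488, (K−S)⁺=52.3712, hold=51.5797 ⇒ V=52.3712 exercise | (k=4,j=1): S=99.7388, (K−S)⁺=29.9812, hold=29.1897 ⇒ V=29.9812 exercise | (k=4,j=2): S=128.6100, (K−S)⁺=1.1100, hold=8.5800 ⇒ V=8.5800 continue | (k=4,j=3): S=165.8384, (K−S)⁺=0.0000, hold=0.2826 ⇒ V=0.2826 continue | (k=4,j=4): S=213.8433, (K−S)⁺=0.0000, hold=0.0000 ⇒ V=0.0000 continue  boundary S*=99.7388
step 3: (k=3,j=0): S=87.8333, (K−S)⁺=41.8867, hold=41.0953 ⇒ V=41.8867 exercise | (k=3,j=1): S=113.2582, (K−S)⁺=16.4618, hold=19.3258 ⇒ V=19.3258 continue | (k=3,j=2): S=146.0427, (K−S)⁺=0.0000, hold=4.4674 ⇒ V=4.4674 continue | (k=3,j=3): S=188.3174, (K−S)⁺=0.0000, hold=0.1426 ⇒ V=0.1426 continue  boundary S*=87.8333
step 2: (k=2,j=0): S=99.7388, (K−S)⁺=29.9812, hold=30.5911 ⇒ V=30.5911 continue | (k=2,j=1): S=128.6100, (K−S)⁺=1.1100, hold=11.9370 ⇒ V=11.9370 continue | (k=2,j=2): S=165.8384, (K−S)⁺=0.0000, hold=2.3238 ⇒ V=2.3238 continue  boundary S*=-
step 1: (k=1,j=0): S=113.2582, (K−S)⁺=16.4618, hold=21.2763 ⇒ V=21.2763 continue | (k=1,j=1): S=146.0427, (K−S)⁺=0.0000, hold=7.1600 ⇒ V=7.1600 continue  boundary S*=-
step 0: (k=0,j=0): S=128.6100, (K−S)⁺=1.1100, hold=14.2388 ⇒ V=14.2388 continue  boundary S*=-

price = 14.2388
boundary = - - - 87.8333 99.7388 113.2582
tree:
14.2388
21.2763 7.1600
30.5911 11.9370 2.3238
41.8867 19.3258 4.4674 0.1426
52.3712 29.9812 8.5800 0.2826 0.0000
61.6041 41.8867 16.4618 0.5601 0.0000 0.0000
69.7349 52.3712 29.9812 1.1100 0.0000 0.0000 0.0000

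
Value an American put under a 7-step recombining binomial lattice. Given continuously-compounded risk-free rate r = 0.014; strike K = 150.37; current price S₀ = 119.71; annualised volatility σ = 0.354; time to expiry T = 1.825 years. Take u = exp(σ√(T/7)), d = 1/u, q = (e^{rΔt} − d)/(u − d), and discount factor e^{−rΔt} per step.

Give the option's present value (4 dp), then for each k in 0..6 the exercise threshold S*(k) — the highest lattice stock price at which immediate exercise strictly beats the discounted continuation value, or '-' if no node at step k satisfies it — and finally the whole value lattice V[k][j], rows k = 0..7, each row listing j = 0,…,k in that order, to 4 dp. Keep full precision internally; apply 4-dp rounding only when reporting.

price = 41.5213
boundary = - - - 69.6034 83.3931 99.9149 119.7100
tree:
41.5213
53.7363 27.7936
67.1630 38.7107 15.4514
80.7666 52.0392 23.6797 6.1057
92.2761 66.9769 35.2618 10.5401 1.0517
101.8825 80.7666 50.4551 18.0582 1.9729 0.0000
109.9003 92.2761 66.9769 30.6600 3.7011 0.0000 0.0000
116.5923 101.8825 80.7666 50.4551 6.9431 0.0000 0.0000 0.0000

Δt=0.26071  u=1.19812  d=0.83464  q=0.46499  discount=0.99636
step 7 (expiry): payoffs max(K−S,0) = 116.5923 101.8825 80.7666 50.4551 6.9431 0.0000 0.0000 0.0000
step 6: (k=6,j=0): S=40.4697, (K−S)⁺=109.9003, hold=109.3524 ⇒ V=109.9003 exercise | (k=6,j=1): S=58.0939, (K−S)⁺=92.2761, hold=91.7283 ⇒ V=92.2761 exercise | (k=6,j=2): S=83.3931, (K−S)⁺=66.9769, hold=66.4290 ⇒ V=66.9769 exercise | (k=6,j=3): S=119.7100, (K−S)⁺=30.6600, hold=30.1121 ⇒ V=30.6600 exercise | (k=6,j=4): S=171.8425, (K−S)⁺=0.0000, hold=3.7011 ⇒ V=3.7011 continue | (k=6,j=5): S=246.6781, (K−S)⁺=0.0000, hold=0.0000 ⇒ V=0.0000 continue | (k=6,j=6): S=354.1040, (K−S)⁺=0.0000, hold=0.0000 ⇒ V=0.0000 continue  boundary S*=119.7100
step 5: (k=5,j=0): S=48.4875, (K−S)⁺=101.8825, hold=101.3346 ⇒ V=101.8825 exercise | (k=5,j=1): S=69.6034, (K−S)⁺=80.7666, hold=80.2188 ⇒ V=80.7666 exercise | (k=5,j=2): S=99.9149, (K−S)⁺=50.4551, hold=49.9072 ⇒ V=50.4551 exercise | (k=5,j=3): S=143.4269, (K−S)⁺=6.9431, hold=18.0582 ⇒ V=18.0582 continue | (k=5,j=4): S=205.8878, (K−S)⁺=0.0000, hold=1.9729 ⇒ V=1.9729 continue | (k=5,j=5): S=295.5498, (K−S)⁺=0.0000, hold=0.0000 ⇒ V=0.0000 continue  boundary S*=99.9149
step 4: (k=4,j=0): S=58.0939, (K−S)⁺=92.2761, hold=91.7283 ⇒ V=92.2761 exercise | (k=4,j=1): S=83.3931, (K−S)⁺=66.9769, hold=66.4290 ⇒ V=66.9769 exercise | (k=4,j=2): S=119.7100, (K−S)⁺=30.6600, hold=35.2618 ⇒ V=35.2618 continue | (k=4,j=3): S=171.8425, (K−S)⁺=0.0000, hold=10.5401 ⇒ V=10.5401 continue | (k=4,j=4): S=246.6781, (K−S)⁺=0.0000, hold=1.0517 ⇒ V=1.0517 continue  boundary S*=83.3931
step 3: (k=3,j=0): S=69.6034, (K−S)⁺=80.7666, hold=80.2188 ⇒ V=80.7666 exercise | (k=3,j=1): S=99.9149, (K−S)⁺=50.4551, hold=52.0392 ⇒ V=52.0392 continue | (k=3,j=2): S=143.4269, (K−S)⁺=6.9431, hold=23.6797 ⇒ V=23.6797 continue | (k=3,j=3): S=205.8878, (K−S)⁺=0.0000, hold=6.1057 ⇒ V=6.1057 continue  boundary S*=69.6034
step 2: (k=2,j=0): S=83.3931, (K−S)⁺=66.9769, hold=67.1630 ⇒ V=67.1630 continue | (k=2,j=1): S=119.7100, (K−S)⁺=30.6600, hold=38.7107 ⇒ V=38.7107 continue | (k=2,j=2): S=171.8425, (K−S)⁺=0.0000, hold=15.4514 ⇒ V=15.4514 continue  boundary S*=-
step 1: (k=1,j=0): S=99.9149, (K−S)⁺=50.4551, hold=53.7363 ⇒ V=53.7363 continue | (k=1,j=1): S=143.4269, (K−S)⁺=6.9431, hold=27.7936 ⇒ V=27.7936 continue  boundary S*=-
step 0: (k=0,j=0): S=119.7100, (K−S)⁺=30.6600, hold=41.5213 ⇒ V=41.5213 continue  boundary S*=-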